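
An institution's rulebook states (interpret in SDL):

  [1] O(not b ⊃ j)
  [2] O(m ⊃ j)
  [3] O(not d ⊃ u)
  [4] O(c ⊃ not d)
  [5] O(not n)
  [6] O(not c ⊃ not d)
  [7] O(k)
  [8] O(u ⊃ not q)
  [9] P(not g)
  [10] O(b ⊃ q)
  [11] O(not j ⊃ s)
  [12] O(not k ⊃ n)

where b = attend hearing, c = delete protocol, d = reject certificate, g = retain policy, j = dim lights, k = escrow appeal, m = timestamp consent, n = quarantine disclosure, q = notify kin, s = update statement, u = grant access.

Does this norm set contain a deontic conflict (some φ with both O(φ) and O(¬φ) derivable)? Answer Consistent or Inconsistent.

Consistent

Premise 12 is O(not k ⊃ n), but O(not k) is not derivable from the premises, so it does not yield O(n).
So O(n) is not derivable, and the apparent clash with O(not n) does not arise.
A world satisfying every obligation exists (e.g. b=false, c=false, d=false, g=false, j=true, k=true, m=false, n=false, q=false, s=false, u=true); no atom is both obligatory and forbidden, so the set is consistent.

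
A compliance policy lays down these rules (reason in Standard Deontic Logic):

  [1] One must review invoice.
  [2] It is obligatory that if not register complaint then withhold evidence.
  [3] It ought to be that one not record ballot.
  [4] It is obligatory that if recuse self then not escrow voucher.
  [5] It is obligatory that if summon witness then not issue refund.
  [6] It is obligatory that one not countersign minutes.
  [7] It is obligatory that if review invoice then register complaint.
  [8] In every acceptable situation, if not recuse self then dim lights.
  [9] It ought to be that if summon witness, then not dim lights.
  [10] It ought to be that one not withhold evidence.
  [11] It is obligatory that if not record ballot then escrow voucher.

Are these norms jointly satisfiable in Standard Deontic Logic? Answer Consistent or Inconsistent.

Consistent

Premise 2 is O(¬register_complaint → withhold_evidence), but O(¬register_complaint) is not derivable from the premises, so it does not yield O(withhold_evidence).
So O(withhold_evidence) is not derivable, and the apparent clash with O(¬withhold_evidence) does not arise.
A world satisfying every obligation exists (e.g. countersign_minutes=false, dim_lights=true, escrow_voucher=true, issue_refund=false, record_ballot=false, recuse_self=false, register_complaint=true, review_invoice=true, summon_witness=false, withhold_evidence=false); no atom is both obligatory and forbidden, so the set is consistent.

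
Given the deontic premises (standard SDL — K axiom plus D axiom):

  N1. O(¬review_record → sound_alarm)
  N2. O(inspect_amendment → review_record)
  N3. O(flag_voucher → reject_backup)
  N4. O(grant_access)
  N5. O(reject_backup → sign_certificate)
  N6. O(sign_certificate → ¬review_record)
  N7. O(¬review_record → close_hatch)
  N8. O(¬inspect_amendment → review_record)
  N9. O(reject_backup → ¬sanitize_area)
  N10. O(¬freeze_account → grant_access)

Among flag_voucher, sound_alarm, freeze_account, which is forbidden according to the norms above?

flag_voucher

Premises 8 and 2 are O(¬inspect_amendment → review_record) and O(inspect_amendment → review_record); every ideal world satisfies ¬inspect_amendment or inspect_amendment, so in either case review_record holds — hence O(review_record).
The contrapositive of premise 6 (O(sign_certificate → ¬review_record)) is O(review_record → ¬sign_certificate), and O(review_record) is already established, so O(¬sign_certificate).
Premise 5, O(reject_backup → sign_certificate), contraposes to O(¬sign_certificate → ¬reject_backup); with O(¬sign_certificate) we get O(¬reject_backup).
Premise 3 is O(flag_voucher → reject_backup); contrapositively O(¬reject_backup → ¬flag_voucher). Since O(¬reject_backup) holds, K gives O(¬flag_voucher).
So O(¬flag_voucher) holds, i.e. flag_voucher is forbidden. None of the other listed options is forbidden under the premises.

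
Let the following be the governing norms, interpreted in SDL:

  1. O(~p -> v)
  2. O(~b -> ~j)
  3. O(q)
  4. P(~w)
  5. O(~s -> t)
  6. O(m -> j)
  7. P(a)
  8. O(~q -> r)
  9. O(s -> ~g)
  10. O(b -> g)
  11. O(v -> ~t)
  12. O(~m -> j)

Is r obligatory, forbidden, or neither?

Neither

Premise 8 is O(~q -> r), but O(~q) is not derivable from the premises, so it does not yield O(r).
No premise or chain of K-axiom applications forces O(r), and none forces O(~r). So r is neither obligatory nor forbidden under these norms.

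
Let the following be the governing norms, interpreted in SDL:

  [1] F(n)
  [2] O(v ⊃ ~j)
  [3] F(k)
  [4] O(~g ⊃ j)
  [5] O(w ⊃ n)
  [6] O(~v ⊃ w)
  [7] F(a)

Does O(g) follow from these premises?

Premise 1 is F(n), i.e. O(~n).
Premise 5, O(w ⊃ n), contraposes to O(~n ⊃ ~w); with O(~n) we get O(~w).
Premise 6 is O(~v ⊃ w); contrapositively O(~w ⊃ v). Since O(~w) holds, K gives O(v).
With premise 2, O(v ⊃ ~j), the K-axiom yields O(~j).
Premise 4, O(~g ⊃ j), contraposes to O(~j ⊃ g); with O(~j) we get O(g).
Premises 3, 7 do not contribute to this derivation.
So O(g) follows.

Yes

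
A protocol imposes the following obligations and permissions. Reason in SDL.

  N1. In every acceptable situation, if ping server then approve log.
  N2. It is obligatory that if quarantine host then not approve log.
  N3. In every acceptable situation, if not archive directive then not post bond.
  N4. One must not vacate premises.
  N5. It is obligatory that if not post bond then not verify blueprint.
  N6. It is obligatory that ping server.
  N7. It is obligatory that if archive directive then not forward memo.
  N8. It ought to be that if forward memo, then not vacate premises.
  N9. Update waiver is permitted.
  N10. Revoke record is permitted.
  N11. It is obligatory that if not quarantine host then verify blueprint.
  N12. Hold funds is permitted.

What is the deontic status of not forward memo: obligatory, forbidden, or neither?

Obligatory

From premise 6 we have O(ping_server).
From O(ping_server) and premise 1, O(ping_server → approve_log), we obtain O(approve_log).
Premise 2 is O(quarantine_host → ¬approve_log); contrapositively O(approve_log → ¬quarantine_host). Since O(approve_log) holds, K gives O(¬quarantine_host).
Premise 11 is O(¬quarantine_host → verify_blueprint); since O(¬quarantine_host), deontic closure gives O(verify_blueprint).
Premise 5, O(¬post_bond → ¬verify_blueprint), contraposes to O(verify_blueprint → post_bond); with O(verify_blueprint) we get O(post_bond).
The contrapositive of premise 3 (O(¬archive_directive → ¬post_bond)) is O(post_bond → archive_directive), and O(post_bond) is already established, so O(archive_directive).
From O(archive_directive) and premise 7, O(archive_directive → ¬forward_memo), we obtain O(¬forward_memo).
Premises 4, 8, 9, 10, 12 do not contribute to this derivation.
Hence ¬forward_memo is obligatory.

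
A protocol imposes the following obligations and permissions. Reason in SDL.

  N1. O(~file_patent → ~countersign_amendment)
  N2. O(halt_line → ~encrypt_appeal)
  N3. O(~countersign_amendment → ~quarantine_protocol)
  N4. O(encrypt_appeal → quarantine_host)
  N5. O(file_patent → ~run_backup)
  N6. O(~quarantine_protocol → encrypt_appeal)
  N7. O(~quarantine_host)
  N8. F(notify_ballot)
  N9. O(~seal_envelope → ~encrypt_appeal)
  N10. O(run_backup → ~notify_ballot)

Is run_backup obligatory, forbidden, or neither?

From premise 7 we have O(~quarantine_host).
Premise 4, O(encrypt_appeal → quarantine_host), contraposes to O(~quarantine_host → ~encrypt_appeal); with O(~quarantine_host) we get O(~encrypt_appeal).
The contrapositive of premise 6 (O(~quarantine_protocol → encrypt_appeal)) is O(~encrypt_appeal → quarantine_protocol), and O(~encrypt_appeal) is already established, so O(quarantine_protocol).
Premise 3, O(~countersign_amendment → ~quarantine_protocol), contraposes to O(quarantine_protocol → countersign_amendment); with O(quarantine_protocol) we get O(countersign_amendment).
The contrapositive of premise 1 (O(~file_patent → ~countersign_amendment)) is O(countersign_amendment → file_patent), and O(countersign_amendment) is already established, so O(file_patent).
With premise 5, O(file_patent → ~run_backup), the K-axiom yields O(~run_backup).
Premises 2, 8, 9, 10 do not contribute to this derivation.
Thus O(~run_backup), which is F(run_backup): run_backup is forbidden.

Forbidden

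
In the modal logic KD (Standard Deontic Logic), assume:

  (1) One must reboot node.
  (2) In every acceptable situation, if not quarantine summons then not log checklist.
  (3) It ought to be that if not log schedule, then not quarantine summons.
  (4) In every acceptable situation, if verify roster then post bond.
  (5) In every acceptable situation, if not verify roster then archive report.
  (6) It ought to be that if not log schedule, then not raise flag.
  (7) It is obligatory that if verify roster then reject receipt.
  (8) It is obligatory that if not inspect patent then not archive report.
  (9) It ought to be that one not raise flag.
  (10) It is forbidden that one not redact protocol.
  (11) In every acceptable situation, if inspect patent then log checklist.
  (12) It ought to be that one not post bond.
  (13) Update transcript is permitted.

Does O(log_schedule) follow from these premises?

Yes

Premise 12 gives O(¬post_bond).
Premise 4, O(verify_roster → post_bond), contraposes to O(¬post_bond → ¬verify_roster); with O(¬post_bond) we get O(¬verify_roster).
With premise 5, O(¬verify_roster → archive_report), the K-axiom yields O(archive_report).
Premise 8 is O(¬inspect_patent → ¬archive_report); contrapositively O(archive_report → inspect_patent). Since O(archive_report) holds, K gives O(inspect_patent).
From O(inspect_patent) and premise 11, O(inspect_patent → log_checklist), we obtain O(log_checklist).
The contrapositive of premise 2 (O(¬quarantine_summons → ¬log_checklist)) is O(log_checklist → quarantine_summons), and O(log_checklist) is already established, so O(quarantine_summons).
Premise 3, O(¬log_schedule → ¬quarantine_summons), contraposes to O(quarantine_summons → log_schedule); with O(quarantine_summons) we get O(log_schedule).
Premises 1, 6, 7, 9, 10, 13 do not contribute to this derivation.
So O(log_schedule) follows.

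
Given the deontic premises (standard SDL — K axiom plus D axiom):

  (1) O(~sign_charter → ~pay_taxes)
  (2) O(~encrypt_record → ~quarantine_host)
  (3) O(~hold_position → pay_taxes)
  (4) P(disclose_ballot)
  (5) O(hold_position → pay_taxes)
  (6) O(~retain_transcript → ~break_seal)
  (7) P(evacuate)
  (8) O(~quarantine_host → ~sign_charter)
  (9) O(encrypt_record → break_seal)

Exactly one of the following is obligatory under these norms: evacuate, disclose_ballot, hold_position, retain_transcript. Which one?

retain_transcript

By case analysis on ~hold_position: premise 3 gives O(~hold_position → pay_taxes) and premise 5 gives O(hold_position → pay_taxes), so O(pay_taxes) either way.
The contrapositive of premise 1 (O(~sign_charter → ~pay_taxes)) is O(pay_taxes → sign_charter), and O(pay_taxes) is already established, so O(sign_charter).
Premise 8 is O(~quarantine_host → ~sign_charter); contrapositively O(sign_charter → quarantine_host). Since O(sign_charter) holds, K gives O(quarantine_host).
Premise 2 is O(~encrypt_record → ~quarantine_host); contrapositively O(quarantine_host → encrypt_record). Since O(quarantine_host) holds, K gives O(encrypt_record).
Applying K to premise 9 (O(encrypt_record → break_seal)) and O(encrypt_record) yields O(break_seal).
Premise 6, O(~retain_transcript → ~break_seal), contraposes to O(break_seal → retain_transcript); with O(break_seal) we get O(retain_transcript).
So O(retain_transcript) holds — retain_transcript is obligatory. None of the other listed options is made obligatory by any chain of premises.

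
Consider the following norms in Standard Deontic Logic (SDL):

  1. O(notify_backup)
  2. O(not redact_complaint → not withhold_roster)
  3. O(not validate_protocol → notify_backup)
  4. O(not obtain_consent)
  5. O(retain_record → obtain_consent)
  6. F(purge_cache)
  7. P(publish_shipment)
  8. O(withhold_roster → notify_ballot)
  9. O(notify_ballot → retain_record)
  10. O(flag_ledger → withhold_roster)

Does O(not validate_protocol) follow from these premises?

Premise 3 is O(not validate_protocol → notify_backup); even if O(notify_backup) held, inferring O(not validate_protocol) would be affirming the consequent — invalid.
No other premise forces O(not validate_protocol). An ideal world satisfying every premise can still have not validate_protocol false, so O(not validate_protocol) is not derivable.

No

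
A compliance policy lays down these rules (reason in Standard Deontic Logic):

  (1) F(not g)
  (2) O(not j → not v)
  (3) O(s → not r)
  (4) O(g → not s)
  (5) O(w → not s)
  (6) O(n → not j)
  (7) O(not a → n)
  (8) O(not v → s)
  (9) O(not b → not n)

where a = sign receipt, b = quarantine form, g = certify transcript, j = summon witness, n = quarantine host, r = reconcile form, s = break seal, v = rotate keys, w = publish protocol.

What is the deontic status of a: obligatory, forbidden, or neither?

Obligatory

Premise 1, F(not g), is equivalent to O(g).
Applying K to premise 4 (O(g → not s)) and O(g) yields O(not s).
Premise 8 is O(not v → s); contrapositively O(not s → v). Since O(not s) holds, K gives O(v).
The contrapositive of premise 2 (O(not j → not v)) is O(v → j), and O(v) is already established, so O(j).
Premise 6 is O(n → not j); contrapositively O(j → not n). Since O(j) holds, K gives O(not n).
Premise 7, O(not a → n), contraposes to O(not n → a); with O(not n) we get O(a).
Premises 3, 5, 9 do not contribute to this derivation.
Hence a is obligatory.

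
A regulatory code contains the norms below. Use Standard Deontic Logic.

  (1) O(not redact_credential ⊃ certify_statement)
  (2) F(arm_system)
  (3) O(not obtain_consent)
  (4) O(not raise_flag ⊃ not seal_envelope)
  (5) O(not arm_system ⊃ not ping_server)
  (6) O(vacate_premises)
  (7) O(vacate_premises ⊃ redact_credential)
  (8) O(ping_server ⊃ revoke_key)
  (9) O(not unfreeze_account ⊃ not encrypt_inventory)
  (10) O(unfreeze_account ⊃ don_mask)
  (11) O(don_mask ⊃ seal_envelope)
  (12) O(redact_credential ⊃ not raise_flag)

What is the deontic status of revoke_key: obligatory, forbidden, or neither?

Neither

Premise 8 is O(ping_server ⊃ revoke_key), but O(ping_server) is not derivable from the premises, so it does not yield O(revoke_key).
No premise or chain of K-axiom applications forces O(revoke_key), and none forces O(not revoke_key). So revoke_key is neither obligatory nor forbidden under these norms.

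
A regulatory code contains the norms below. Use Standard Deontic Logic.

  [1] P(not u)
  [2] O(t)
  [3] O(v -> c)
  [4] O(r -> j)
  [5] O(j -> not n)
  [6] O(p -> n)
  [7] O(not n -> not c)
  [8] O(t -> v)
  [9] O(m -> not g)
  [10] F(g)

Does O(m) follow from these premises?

Premise 9 is O(m -> not g); even if O(not g) held, inferring O(m) would be affirming the consequent — invalid.
No other premise forces O(m). An ideal world satisfying every premise can still have m false, so O(m) is not derivable.

No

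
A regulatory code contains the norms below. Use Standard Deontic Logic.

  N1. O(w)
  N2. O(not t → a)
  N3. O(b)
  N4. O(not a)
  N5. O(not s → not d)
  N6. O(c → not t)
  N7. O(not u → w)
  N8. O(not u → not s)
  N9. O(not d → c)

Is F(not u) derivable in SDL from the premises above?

Yes

From premise 4 we have O(not a).
The contrapositive of premise 2 (O(not t → a)) is O(not a → t), and O(not a) is already established, so O(t).
The contrapositive of premise 6 (O(c → not t)) is O(t → not c), and O(t) is already established, so O(not c).
Premise 9 is O(not d → c); contrapositively O(not c → d). Since O(not c) holds, K gives O(d).
The contrapositive of premise 5 (O(not s → not d)) is O(d → s), and O(d) is already established, so O(s).
Premise 8 is O(not u → not s); contrapositively O(s → u). Since O(s) holds, K gives O(u).
Premises 1, 3, 7 do not contribute to this derivation.
So O(u) holds, i.e. F(not u). The claim follows.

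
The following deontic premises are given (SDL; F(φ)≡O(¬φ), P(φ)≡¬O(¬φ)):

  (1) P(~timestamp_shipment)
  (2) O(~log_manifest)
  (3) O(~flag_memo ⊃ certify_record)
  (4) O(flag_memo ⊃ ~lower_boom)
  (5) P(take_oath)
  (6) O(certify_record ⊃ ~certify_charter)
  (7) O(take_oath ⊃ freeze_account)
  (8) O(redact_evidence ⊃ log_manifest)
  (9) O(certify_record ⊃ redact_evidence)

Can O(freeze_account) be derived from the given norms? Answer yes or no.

Premise 7 is O(take_oath ⊃ freeze_account), but O(take_oath) is not derivable from the premises (the permission P(take_oath) asserts only ~O(~take_oath), not O(take_oath)), so it does not yield O(freeze_account).
No other premise forces O(freeze_account). An ideal world satisfying every premise can still have freeze_account false, so O(freeze_account) is not derivable.

No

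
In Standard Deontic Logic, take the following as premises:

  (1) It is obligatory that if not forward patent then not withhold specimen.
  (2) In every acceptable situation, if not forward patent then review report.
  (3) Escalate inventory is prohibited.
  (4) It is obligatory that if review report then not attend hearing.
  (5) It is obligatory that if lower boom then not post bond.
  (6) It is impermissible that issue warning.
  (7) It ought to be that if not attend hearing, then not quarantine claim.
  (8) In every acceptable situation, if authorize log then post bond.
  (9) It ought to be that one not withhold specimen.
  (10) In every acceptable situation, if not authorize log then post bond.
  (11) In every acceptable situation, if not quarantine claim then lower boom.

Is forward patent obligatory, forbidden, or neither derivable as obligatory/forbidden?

Premises 8 and 10 are O(authorize_log → post_bond) and O(¬authorize_log → post_bond); every ideal world satisfies authorize_log or ¬authorize_log, so in either case post_bond holds — hence O(post_bond).
The contrapositive of premise 5 (O(lower_boom → ¬post_bond)) is O(post_bond → ¬lower_boom), and O(post_bond) is already established, so O(¬lower_boom).
Premise 11 is O(¬quarantine_claim → lower_boom); contrapositively O(¬lower_boom → quarantine_claim). Since O(¬lower_boom) holds, K gives O(quarantine_claim).
Premise 7, O(¬attend_hearing → ¬quarantine_claim), contraposes to O(quarantine_claim → attend_hearing); with O(quarantine_claim) we get O(attend_hearing).
Premise 4 is O(review_report → ¬attend_hearing); contrapositively O(attend_hearing → ¬review_report). Since O(attend_hearing) holds, K gives O(¬review_report).
The contrapositive of premise 2 (O(¬forward_patent → review_report)) is O(¬review_report → forward_patent), and O(¬review_report) is already established, so O(forward_patent).
Premises 1, 3, 6, 9 do not contribute to this derivation.
Hence forward_patent is obligatory.

Obligatory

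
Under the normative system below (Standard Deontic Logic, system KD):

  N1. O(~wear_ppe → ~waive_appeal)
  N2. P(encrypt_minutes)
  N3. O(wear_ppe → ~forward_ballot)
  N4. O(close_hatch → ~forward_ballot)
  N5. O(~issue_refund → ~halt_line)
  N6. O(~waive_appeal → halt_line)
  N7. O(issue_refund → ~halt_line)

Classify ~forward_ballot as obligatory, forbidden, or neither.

Obligatory

Premises 5 and 7 cover both cases: O(~issue_refund → ~halt_line) and O(issue_refund → ~halt_line). Since ~issue_refund ∨ issue_refund is a tautology, O(~halt_line) follows.
Premise 6, O(~waive_appeal → halt_line), contraposes to O(~halt_line → waive_appeal); with O(~halt_line) we get O(waive_appeal).
Premise 1 is O(~wear_ppe → ~waive_appeal); contrapositively O(waive_appeal → wear_ppe). Since O(waive_appeal) holds, K gives O(wear_ppe).
Applying K to premise 3 (O(wear_ppe → ~forward_ballot)) and O(wear_ppe) yields O(~forward_ballot).
Premises 2, 4 do not contribute to this derivation.
Hence ~forward_ballot is obligatory.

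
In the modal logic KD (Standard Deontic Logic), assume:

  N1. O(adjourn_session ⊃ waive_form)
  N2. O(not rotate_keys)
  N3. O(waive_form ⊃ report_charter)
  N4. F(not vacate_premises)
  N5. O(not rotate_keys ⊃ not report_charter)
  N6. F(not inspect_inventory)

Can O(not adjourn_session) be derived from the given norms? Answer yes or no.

Yes

From premise 2 we have O(not rotate_keys).
From O(not rotate_keys) and premise 5, O(not rotate_keys ⊃ not report_charter), we obtain O(not report_charter).
The contrapositive of premise 3 (O(waive_form ⊃ report_charter)) is O(not report_charter ⊃ not waive_form), and O(not report_charter) is already established, so O(not waive_form).
Premise 1, O(adjourn_session ⊃ waive_form), contraposes to O(not waive_form ⊃ not adjourn_session); with O(not waive_form) we get O(not adjourn_session).
Premises 4, 6 do not contribute to this derivation.
So O(not adjourn_session) follows.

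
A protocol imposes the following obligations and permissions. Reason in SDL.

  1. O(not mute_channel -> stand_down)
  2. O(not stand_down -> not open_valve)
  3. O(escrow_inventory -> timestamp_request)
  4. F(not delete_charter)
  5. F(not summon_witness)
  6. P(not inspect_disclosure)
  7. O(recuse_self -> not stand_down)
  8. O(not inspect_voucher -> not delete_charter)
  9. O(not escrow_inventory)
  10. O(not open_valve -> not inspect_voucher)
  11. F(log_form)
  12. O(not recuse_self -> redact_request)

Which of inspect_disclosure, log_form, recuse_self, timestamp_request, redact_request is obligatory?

F(not delete_charter) at premise 4 means O(delete_charter).
Premise 8 is O(not inspect_voucher -> not delete_charter); contrapositively O(delete_charter -> inspect_voucher). Since O(delete_charter) holds, K gives O(inspect_voucher).
The contrapositive of premise 10 (O(not open_valve -> not inspect_voucher)) is O(inspect_voucher -> open_valve), and O(inspect_voucher) is already established, so O(open_valve).
Premise 2, O(not stand_down -> not open_valve), contraposes to O(open_valve -> stand_down); with O(open_valve) we get O(stand_down).
The contrapositive of premise 7 (O(recuse_self -> not stand_down)) is O(stand_down -> not recuse_self), and O(stand_down) is already established, so O(not recuse_self).
With premise 12, O(not recuse_self -> redact_request), the K-axiom yields O(redact_request).
So O(redact_request) holds — redact_request is obligatory. None of the other listed options is made obligatory by any chain of premises.

redact_request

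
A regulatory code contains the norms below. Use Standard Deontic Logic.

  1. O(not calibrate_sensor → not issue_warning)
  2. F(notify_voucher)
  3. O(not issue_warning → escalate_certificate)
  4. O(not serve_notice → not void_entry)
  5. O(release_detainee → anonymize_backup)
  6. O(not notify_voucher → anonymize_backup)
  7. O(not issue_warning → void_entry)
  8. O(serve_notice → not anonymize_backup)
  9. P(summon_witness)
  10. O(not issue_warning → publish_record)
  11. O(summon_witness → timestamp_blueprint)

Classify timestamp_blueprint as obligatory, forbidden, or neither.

Premise 11 is O(summon_witness → timestamp_blueprint), but O(summon_witness) is not derivable from the premises (the permission P(summon_witness) asserts only not O(not summon_witness), not O(summon_witness)), so it does not yield O(timestamp_blueprint).
No premise or chain of K-axiom applications forces O(timestamp_blueprint), and none forces O(not timestamp_blueprint). So timestamp_blueprint is neither obligatory nor forbidden under these norms.

Neither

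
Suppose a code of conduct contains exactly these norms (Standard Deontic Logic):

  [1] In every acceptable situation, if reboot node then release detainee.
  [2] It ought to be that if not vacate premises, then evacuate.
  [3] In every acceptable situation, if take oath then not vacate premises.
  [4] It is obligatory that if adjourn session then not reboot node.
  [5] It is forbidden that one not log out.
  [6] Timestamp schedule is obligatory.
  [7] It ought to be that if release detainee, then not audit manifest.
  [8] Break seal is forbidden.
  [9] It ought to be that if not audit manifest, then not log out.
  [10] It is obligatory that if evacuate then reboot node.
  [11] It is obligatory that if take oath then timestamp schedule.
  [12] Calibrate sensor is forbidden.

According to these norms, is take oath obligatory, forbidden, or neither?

Forbidden

Premise 5, F(¬log_out), is equivalent to O(log_out).
The contrapositive of premise 9 (O(¬audit_manifest → ¬log_out)) is O(log_out → audit_manifest), and O(log_out) is already established, so O(audit_manifest).
Premise 7, O(release_detainee → ¬audit_manifest), contraposes to O(audit_manifest → ¬release_detainee); with O(audit_manifest) we get O(¬release_detainee).
Premise 1, O(reboot_node → release_detainee), contraposes to O(¬release_detainee → ¬reboot_node); with O(¬release_detainee) we get O(¬reboot_node).
The contrapositive of premise 10 (O(evacuate → reboot_node)) is O(¬reboot_node → ¬evacuate), and O(¬reboot_node) is already established, so O(¬evacuate).
Premise 2 is O(¬vacate_premises → evacuate); contrapositively O(¬evacuate → vacate_premises). Since O(¬evacuate) holds, K gives O(vacate_premises).
The contrapositive of premise 3 (O(take_oath → ¬vacate_premises)) is O(vacate_premises → ¬take_oath), and O(vacate_premises) is already established, so O(¬take_oath).
Premises 4, 6, 8, 11, 12 do not contribute to this derivation.
Thus O(¬take_oath), which is F(take_oath): take_oath is forbidden.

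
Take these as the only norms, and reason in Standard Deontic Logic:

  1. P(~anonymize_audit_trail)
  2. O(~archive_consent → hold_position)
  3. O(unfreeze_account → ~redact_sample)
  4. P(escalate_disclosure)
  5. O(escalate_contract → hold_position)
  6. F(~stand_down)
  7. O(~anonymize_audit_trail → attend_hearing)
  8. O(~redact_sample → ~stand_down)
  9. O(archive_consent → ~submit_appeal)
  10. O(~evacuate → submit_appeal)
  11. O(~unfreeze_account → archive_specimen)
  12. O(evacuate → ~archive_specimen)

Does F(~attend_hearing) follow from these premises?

Premise 7 is O(~anonymize_audit_trail → attend_hearing), but O(~anonymize_audit_trail) is not derivable from the premises (the permission P(~anonymize_audit_trail) asserts only ~O(anonymize_audit_trail), not O(~anonymize_audit_trail)), so it does not yield O(attend_hearing).
No other premise forces O(attend_hearing). An ideal world satisfying every premise can still have ~attend_hearing true, so F(~attend_hearing) is not derivable.

No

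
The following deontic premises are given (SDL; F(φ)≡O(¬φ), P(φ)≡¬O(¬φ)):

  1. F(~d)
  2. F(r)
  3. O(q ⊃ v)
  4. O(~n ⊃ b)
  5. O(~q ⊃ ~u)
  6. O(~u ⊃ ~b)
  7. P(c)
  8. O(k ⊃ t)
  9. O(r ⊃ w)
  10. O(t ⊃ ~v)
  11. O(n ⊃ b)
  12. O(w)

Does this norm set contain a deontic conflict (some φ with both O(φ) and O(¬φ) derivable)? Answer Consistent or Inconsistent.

Premise 9 is O(r ⊃ w); even if O(w) held, inferring O(r) would be affirming the consequent — invalid.
So O(r) is not derivable, and the apparent clash with O(~r) does not arise.
A world satisfying every obligation exists (e.g. b=true, c=false, d=true, k=false, n=false, q=true, r=false, t=false, u=true, v=true, w=true); no atom is both obligatory and forbidden, so the set is consistent.

Consistent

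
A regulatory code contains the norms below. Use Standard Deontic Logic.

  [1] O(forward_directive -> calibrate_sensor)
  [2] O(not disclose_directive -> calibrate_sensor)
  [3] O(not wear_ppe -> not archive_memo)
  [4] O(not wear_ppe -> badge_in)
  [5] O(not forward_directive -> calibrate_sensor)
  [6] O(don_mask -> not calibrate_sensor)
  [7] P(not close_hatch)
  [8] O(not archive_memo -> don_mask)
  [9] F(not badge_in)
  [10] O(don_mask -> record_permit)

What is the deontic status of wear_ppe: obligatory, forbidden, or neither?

Premises 5 and 1 are O(not forward_directive -> calibrate_sensor) and O(forward_directive -> calibrate_sensor); every ideal world satisfies not forward_directive or forward_directive, so in either case calibrate_sensor holds — hence O(calibrate_sensor).
Premise 6 is O(don_mask -> not calibrate_sensor); contrapositively O(calibrate_sensor -> not don_mask). Since O(calibrate_sensor) holds, K gives O(not don_mask).
Premise 8 is O(not archive_memo -> don_mask); contrapositively O(not don_mask -> archive_memo). Since O(not don_mask) holds, K gives O(archive_memo).
Premise 3 is O(not wear_ppe -> not archive_memo); contrapositively O(archive_memo -> wear_ppe). Since O(archive_memo) holds, K gives O(wear_ppe).
Premises 2, 4, 7, 9, 10 do not contribute to this derivation.
Hence wear_ppe is obligatory.

Obligatory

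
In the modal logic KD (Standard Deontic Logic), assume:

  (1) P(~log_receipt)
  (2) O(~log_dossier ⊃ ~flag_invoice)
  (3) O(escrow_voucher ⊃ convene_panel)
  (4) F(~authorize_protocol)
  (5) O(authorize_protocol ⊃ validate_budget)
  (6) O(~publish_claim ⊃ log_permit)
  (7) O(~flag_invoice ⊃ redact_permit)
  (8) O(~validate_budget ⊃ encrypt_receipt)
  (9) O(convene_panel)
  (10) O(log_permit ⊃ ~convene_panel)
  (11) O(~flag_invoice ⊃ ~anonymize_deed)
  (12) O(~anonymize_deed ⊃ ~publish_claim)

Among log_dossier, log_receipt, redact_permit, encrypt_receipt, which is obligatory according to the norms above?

Premise 9 states O(convene_panel) outright.
The contrapositive of premise 10 (O(log_permit ⊃ ~convene_panel)) is O(convene_panel ⊃ ~log_permit), and O(convene_panel) is already established, so O(~log_permit).
The contrapositive of premise 6 (O(~publish_claim ⊃ log_permit)) is O(~log_permit ⊃ publish_claim), and O(~log_permit) is already established, so O(publish_claim).
Premise 12, O(~anonymize_deed ⊃ ~publish_claim), contraposes to O(publish_claim ⊃ anonymize_deed); with O(publish_claim) we get O(anonymize_deed).
Premise 11, O(~flag_invoice ⊃ ~anonymize_deed), contraposes to O(anonymize_deed ⊃ flag_invoice); with O(anonymize_deed) we get O(flag_invoice).
Premise 2 is O(~log_dossier ⊃ ~flag_invoice); contrapositively O(flag_invoice ⊃ log_dossier). Since O(flag_invoice) holds, K gives O(log_dossier).
So O(log_dossier) holds — log_dossier is obligatory. None of the other listed options is made obligatory by any chain of premises.

log_dossier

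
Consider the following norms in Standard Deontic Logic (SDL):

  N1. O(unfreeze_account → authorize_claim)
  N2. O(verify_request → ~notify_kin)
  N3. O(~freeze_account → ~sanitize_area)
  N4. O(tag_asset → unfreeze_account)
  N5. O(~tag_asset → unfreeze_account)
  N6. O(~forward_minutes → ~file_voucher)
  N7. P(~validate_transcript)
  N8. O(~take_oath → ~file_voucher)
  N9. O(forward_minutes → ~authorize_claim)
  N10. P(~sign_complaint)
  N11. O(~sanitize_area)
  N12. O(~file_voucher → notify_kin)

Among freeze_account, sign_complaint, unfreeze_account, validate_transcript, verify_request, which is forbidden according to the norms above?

verify_request

Premises 4 and 5 are O(tag_asset → unfreeze_account) and O(~tag_asset → unfreeze_account); every ideal world satisfies tag_asset or ~tag_asset, so in either case unfreeze_account holds — hence O(unfreeze_account).
With premise 1, O(unfreeze_account → authorize_claim), the K-axiom yields O(authorize_claim).
Premise 9 is O(forward_minutes → ~authorize_claim); contrapositively O(authorize_claim → ~forward_minutes). Since O(authorize_claim) holds, K gives O(~forward_minutes).
From O(~forward_minutes) and premise 6, O(~forward_minutes → ~file_voucher), we obtain O(~file_voucher).
Premise 12 is O(~file_voucher → notify_kin); since O(~file_voucher), deontic closure gives O(notify_kin).
Premise 2 is O(verify_request → ~notify_kin); contrapositively O(notify_kin → ~verify_request). Since O(notify_kin) holds, K gives O(~verify_request).
So O(~verify_request) holds, i.e. verify_request is forbidden. None of the other listed options is forbidden under the premises.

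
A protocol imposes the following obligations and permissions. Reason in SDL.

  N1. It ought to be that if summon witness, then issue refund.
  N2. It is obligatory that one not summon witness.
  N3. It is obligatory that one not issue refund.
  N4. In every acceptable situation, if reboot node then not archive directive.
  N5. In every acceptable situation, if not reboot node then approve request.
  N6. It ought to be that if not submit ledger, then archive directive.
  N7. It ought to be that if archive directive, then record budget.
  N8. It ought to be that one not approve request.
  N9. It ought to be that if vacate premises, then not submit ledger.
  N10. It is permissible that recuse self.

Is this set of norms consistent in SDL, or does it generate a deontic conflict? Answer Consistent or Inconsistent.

Consistent

Premise 1 is O(summon_witness → issue_refund), but O(summon_witness) is not derivable from the premises, so it does not yield O(issue_refund).
So O(issue_refund) is not derivable, and the apparent clash with O(¬issue_refund) does not arise.
A world satisfying every obligation exists (e.g. approve_request=false, archive_directive=false, issue_refund=false, reboot_node=true, record_budget=false, recuse_self=false, submit_ledger=true, summon_witness=false, vacate_premises=false); no atom is both obligatory and forbidden, so the set is consistent.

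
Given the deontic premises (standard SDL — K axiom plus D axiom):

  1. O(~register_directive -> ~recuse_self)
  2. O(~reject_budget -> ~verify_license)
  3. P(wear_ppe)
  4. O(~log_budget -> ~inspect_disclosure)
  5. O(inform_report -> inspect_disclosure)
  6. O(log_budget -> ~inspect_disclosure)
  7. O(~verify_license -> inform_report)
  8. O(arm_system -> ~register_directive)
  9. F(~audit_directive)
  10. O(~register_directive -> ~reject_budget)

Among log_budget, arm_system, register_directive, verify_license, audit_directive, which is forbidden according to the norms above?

By case analysis on ~log_budget: premise 4 gives O(~log_budget -> ~inspect_disclosure) and premise 6 gives O(log_budget -> ~inspect_disclosure), so O(~inspect_disclosure) either way.
Premise 5 is O(inform_report -> inspect_disclosure); contrapositively O(~inspect_disclosure -> ~inform_report). Since O(~inspect_disclosure) holds, K gives O(~inform_report).
Premise 7, O(~verify_license -> inform_report), contraposes to O(~inform_report -> verify_license); with O(~inform_report) we get O(verify_license).
Premise 2, O(~reject_budget -> ~verify_license), contraposes to O(verify_license -> reject_budget); with O(verify_license) we get O(reject_budget).
Premise 10, O(~register_directive -> ~reject_budget), contraposes to O(reject_budget -> register_directive); with O(reject_budget) we get O(register_directive).
Premise 8 is O(arm_system -> ~register_directive); contrapositively O(register_directive -> ~arm_system). Since O(register_directive) holds, K gives O(~arm_system).
So O(~arm_system) holds, i.e. arm_system is forbidden. None of the other listed options is forbidden under the premises.

arm_system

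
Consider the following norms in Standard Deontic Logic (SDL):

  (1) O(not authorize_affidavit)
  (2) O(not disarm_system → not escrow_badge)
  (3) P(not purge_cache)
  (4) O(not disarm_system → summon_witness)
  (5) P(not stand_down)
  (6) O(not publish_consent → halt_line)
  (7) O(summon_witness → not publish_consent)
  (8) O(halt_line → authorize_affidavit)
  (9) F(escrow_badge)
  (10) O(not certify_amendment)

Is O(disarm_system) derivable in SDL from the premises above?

Yes

Premise 1 states O(not authorize_affidavit) outright.
Premise 8, O(halt_line → authorize_affidavit), contraposes to O(not authorize_affidavit → not halt_line); with O(not authorize_affidavit) we get O(not halt_line).
Premise 6 is O(not publish_consent → halt_line); contrapositively O(not halt_line → publish_consent). Since O(not halt_line) holds, K gives O(publish_consent).
The contrapositive of premise 7 (O(summon_witness → not publish_consent)) is O(publish_consent → not summon_witness), and O(publish_consent) is already established, so O(not summon_witness).
The contrapositive of premise 4 (O(not disarm_system → summon_witness)) is O(not summon_witness → disarm_system), and O(not summon_witness) is already established, so O(disarm_system).
Premises 2, 3, 5, 9, 10 do not contribute to this derivation.
So O(disarm_system) follows.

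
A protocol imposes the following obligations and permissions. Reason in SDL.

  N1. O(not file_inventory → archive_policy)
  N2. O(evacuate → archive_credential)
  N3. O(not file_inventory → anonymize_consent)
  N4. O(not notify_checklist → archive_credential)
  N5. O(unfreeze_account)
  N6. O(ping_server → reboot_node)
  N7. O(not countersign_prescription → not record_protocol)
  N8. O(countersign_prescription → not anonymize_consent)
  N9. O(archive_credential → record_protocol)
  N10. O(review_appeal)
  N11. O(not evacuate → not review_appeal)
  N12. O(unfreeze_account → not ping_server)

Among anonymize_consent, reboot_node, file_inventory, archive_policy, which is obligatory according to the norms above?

file_inventory

From premise 10 we have O(review_appeal).
Premise 11, O(not evacuate → not review_appeal), contraposes to O(review_appeal → evacuate); with O(review_appeal) we get O(evacuate).
From O(evacuate) and premise 2, O(evacuate → archive_credential), we obtain O(archive_credential).
With premise 9, O(archive_credential → record_protocol), the K-axiom yields O(record_protocol).
Premise 7, O(not countersign_prescription → not record_protocol), contraposes to O(record_protocol → countersign_prescription); with O(record_protocol) we get O(countersign_prescription).
With premise 8, O(countersign_prescription → not anonymize_consent), the K-axiom yields O(not anonymize_consent).
Premise 3 is O(not file_inventory → anonymize_consent); contrapositively O(not anonymize_consent → file_inventory). Since O(not anonymize_consent) holds, K gives O(file_inventory).
So O(file_inventory) holds — file_inventory is obligatory. None of the other listed options is made obligatory by any chain of premises.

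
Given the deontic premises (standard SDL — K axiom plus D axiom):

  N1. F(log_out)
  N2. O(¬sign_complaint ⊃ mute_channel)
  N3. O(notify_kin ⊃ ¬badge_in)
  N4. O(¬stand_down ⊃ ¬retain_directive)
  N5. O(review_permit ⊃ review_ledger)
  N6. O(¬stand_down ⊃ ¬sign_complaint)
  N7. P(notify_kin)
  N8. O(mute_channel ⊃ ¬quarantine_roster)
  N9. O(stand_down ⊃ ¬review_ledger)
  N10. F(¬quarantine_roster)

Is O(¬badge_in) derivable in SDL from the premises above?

No

Premise 3 is O(notify_kin ⊃ ¬badge_in), but O(notify_kin) is not derivable from the premises (the permission P(notify_kin) asserts only ¬O(¬notify_kin), not O(notify_kin)), so it does not yield O(¬badge_in).
No other premise forces O(¬badge_in). An ideal world satisfying every premise can still have ¬badge_in false, so O(¬badge_in) is not derivable.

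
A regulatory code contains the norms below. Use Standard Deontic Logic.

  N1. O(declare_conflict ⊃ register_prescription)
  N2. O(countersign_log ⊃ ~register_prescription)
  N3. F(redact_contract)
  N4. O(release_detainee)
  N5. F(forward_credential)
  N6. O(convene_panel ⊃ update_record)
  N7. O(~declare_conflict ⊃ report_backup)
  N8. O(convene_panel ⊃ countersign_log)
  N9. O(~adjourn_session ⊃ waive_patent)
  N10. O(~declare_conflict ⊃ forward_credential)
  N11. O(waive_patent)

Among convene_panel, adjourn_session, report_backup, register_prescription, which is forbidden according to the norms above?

convene_panel

F(forward_credential) at premise 5 means O(~forward_credential).
The contrapositive of premise 10 (O(~declare_conflict ⊃ forward_credential)) is O(~forward_credential ⊃ declare_conflict), and O(~forward_credential) is already established, so O(declare_conflict).
Premise 1 is O(declare_conflict ⊃ register_prescription); since O(declare_conflict), deontic closure gives O(register_prescription).
Premise 2, O(countersign_log ⊃ ~register_prescription), contraposes to O(register_prescription ⊃ ~countersign_log); with O(register_prescription) we get O(~countersign_log).
The contrapositive of premise 8 (O(convene_panel ⊃ countersign_log)) is O(~countersign_log ⊃ ~convene_panel), and O(~countersign_log) is already established, so O(~convene_panel).
So O(~convene_panel) holds, i.e. convene_panel is forbidden. None of the other listed options is forbidden under the premises.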